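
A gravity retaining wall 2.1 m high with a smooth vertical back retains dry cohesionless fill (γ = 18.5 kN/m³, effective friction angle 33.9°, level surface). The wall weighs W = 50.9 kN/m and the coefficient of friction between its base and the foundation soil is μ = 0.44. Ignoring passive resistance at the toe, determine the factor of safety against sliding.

K_a = tan²(45° − 33.9°/2) = 0.2839.
P_a = ½K_aγH² = 0.5×0.2839×18.5×2.1² = 11.58 kN/m, acting at H/3 = 0.7000 m above the base.
FS_sliding = μW / P_a = 0.44×50.9 / 11.58 = 1.934.

1.93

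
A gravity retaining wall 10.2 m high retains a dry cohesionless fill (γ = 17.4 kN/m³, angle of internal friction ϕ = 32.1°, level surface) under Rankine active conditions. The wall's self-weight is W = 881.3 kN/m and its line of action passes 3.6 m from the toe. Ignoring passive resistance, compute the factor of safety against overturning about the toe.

K_a = tan²(45° − 32.1°/2) = 0.3060.
P_a = ½K_aγH² = 0.5×0.3060×17.4×10.2² = 277.0 kN/m, acting at H/3 = 3.400 m above the base.
Overturning moment M_o = P_a × H/3 = 277.0 × 3.400 = 941.7.
Resisting moment M_r = W × 3.6 = 881.3 × 3.6 = 3173.
FS_overturning = M_r/M_o = 3173/941.7 = 3.369.

3.37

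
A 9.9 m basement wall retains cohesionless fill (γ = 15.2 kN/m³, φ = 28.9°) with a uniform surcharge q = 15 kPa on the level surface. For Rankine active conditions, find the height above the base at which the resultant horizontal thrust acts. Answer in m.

3.57 m

K_a = 0.3484.
Triangular part P₁ = ½K_aγH² = 259.5 at H/3 = 3.300 m; rectangular part P₂ = K_a q H = 51.73 at H/2 = 4.950 m.
ȳ = (P₁·3.300 + P₂·4.950)/(P₁+P₂) = 3.574 m.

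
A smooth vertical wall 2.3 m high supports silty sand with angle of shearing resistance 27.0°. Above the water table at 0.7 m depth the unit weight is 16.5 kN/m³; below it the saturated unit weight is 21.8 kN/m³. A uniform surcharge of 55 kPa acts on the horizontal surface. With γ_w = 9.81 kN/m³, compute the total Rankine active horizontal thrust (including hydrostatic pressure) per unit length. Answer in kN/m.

K_a = tan²(45° − φ/2) = 0.3755.
γ' = 21.8 − 9.81 = 11.99 kN/m³. h₂ = H − d_w = 1.6 m.
σ'_h: at surface K_a·q = 20.65; at WT K_a(q+γd_w) = 24.99; at base K_a(q+γd_w+γ'h₂) = 32.20 kPa.
P₁ = ½(20.65+24.99)×0.7 = 15.98; P₂ = ½(24.99+32.20)×1.6 = 45.75; P_w = ½γ_w h₂² = 12.56.
Total = 15.98+45.75+12.56 = 74.28 kN/m.

74.3 kN/m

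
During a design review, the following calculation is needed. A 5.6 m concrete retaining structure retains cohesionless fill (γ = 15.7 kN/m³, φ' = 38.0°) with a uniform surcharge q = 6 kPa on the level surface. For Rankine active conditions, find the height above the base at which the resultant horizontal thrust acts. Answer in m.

K_a = 0.2379.
Triangular part P₁ = ½K_aγH² = 58.56 at H/3 = 1.867 m; rectangular part P₂ = K_a q H = 7.993 at H/2 = 2.800 m.
ȳ = (P₁·1.867 + P₂·2.800)/(P₁+P₂) = 1.979 m.

1.98 m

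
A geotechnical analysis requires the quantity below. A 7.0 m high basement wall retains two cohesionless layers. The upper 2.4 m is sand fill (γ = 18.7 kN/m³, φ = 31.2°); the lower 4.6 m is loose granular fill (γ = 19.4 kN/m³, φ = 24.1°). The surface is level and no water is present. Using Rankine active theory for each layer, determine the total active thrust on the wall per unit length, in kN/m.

190 kN/m

K_a1 = tan²(45°−31.2°/2) = 0.3175; K_a2 = tan²(45°−24.1°/2) = 0.4201.
Layer 1: σ at base = K_a1 γ₁ h₁ = 14.25 kPa; P₁ = ½×14.25×2.4 = 17.10.
Layer 2: σ_v at top = γ₁h₁ = 44.88; σ_h top = K_a2×44.88 = 18.86; σ_h base = K_a2×(44.88+19.4×4.6) = 56.35.
P₂ = ½(18.86+56.35)×4.6 = 173.0. Total P_a = 17.10+173.0 = 190.1 kN/m.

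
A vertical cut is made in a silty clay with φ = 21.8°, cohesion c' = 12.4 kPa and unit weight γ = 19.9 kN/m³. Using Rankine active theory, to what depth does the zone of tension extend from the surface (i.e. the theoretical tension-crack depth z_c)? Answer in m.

1.84 m

K_a = tan²(45° − 21.8°/2) = 0.4584; √K_a = 0.6771.
The active pressure is zero where K_a γ z = 2c√K_a, so z_c = 2c/(γ√K_a) = 2×12.4/(19.9×0.6771) = 1.841 m.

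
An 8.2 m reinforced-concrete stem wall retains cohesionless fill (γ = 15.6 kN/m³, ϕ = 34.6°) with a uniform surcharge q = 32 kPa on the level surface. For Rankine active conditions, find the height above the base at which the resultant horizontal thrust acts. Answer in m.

3.19 m

K_a = 0.2756.
Triangular part P₁ = ½K_aγH² = 144.6 at H/3 = 2.733 m; rectangular part P₂ = K_a q H = 72.33 at H/2 = 4.100 m.
ȳ = (P₁·2.733 + P₂·4.100)/(P₁+P₂) = 3.189 m.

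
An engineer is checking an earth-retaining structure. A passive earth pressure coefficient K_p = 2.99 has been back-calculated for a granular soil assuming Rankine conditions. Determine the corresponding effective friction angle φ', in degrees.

K_p = (1+sin φ)/(1−sin φ) ⇒ sin φ = (K_p − 1)/(K_p + 1) = 0.4987.
φ = arcsin(0.4987) = 29.92°.

29.9°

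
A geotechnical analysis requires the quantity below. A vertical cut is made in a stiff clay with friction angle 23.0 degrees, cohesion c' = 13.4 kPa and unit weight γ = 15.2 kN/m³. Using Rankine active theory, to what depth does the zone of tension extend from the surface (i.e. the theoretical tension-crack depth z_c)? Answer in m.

2.66 m

K_a = tan²(45° − 23.0°/2) = 0.4381; √K_a = 0.6619.
The active pressure is zero where K_a γ z = 2c√K_a, so z_c = 2c/(γ√K_a) = 2×13.4/(15.2×0.6619) = 2.664 m.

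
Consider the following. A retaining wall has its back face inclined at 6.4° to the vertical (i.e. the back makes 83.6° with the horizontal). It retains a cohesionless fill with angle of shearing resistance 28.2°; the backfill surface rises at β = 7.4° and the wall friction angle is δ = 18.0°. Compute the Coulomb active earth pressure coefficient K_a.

0.409

K_a = sin²(α+φ) / [sin²α · sin(α−δ) · (1 + √{sin(φ+δ)sin(φ−β) / (sin(α−δ)sin(α+β))})²].
With α = 83.6°, φ = 28.2°, δ = 18.0°, β = 7.4°: K_a = 0.4092.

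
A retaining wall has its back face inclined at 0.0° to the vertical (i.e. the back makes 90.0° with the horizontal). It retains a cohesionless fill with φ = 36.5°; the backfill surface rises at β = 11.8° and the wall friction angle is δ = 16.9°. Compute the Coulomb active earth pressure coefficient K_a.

0.264

K_a = sin²(α+φ) / [sin²α · sin(α−δ) · (1 + √{sin(φ+δ)sin(φ−β) / (sin(α−δ)sin(α+β))})²].
With α = 90.0°, φ = 36.5°, δ = 16.9°, β = 11.8°: K_a = 0.2643.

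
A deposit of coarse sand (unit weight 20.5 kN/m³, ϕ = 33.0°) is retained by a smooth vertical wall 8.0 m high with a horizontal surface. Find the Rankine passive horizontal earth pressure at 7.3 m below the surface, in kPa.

508 kPa

K_p = (1 + sin φ)/(1 − sin φ) = 3.392.
σ_h = K_p γ z = 3.392 × 20.5 × 7.3 = 507.6 kPa.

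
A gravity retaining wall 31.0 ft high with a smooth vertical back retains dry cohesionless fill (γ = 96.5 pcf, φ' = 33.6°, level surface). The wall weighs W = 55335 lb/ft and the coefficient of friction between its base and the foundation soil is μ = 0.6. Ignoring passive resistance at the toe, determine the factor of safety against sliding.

2.49

K_a = tan²(45° − 33.6°/2) = 0.2875.
P_a = ½K_aγH² = 0.5×0.2875×96.5×31.0² = 13330 lb/ft, acting at H/3 = 10.33 ft above the base.
FS_sliding = μW / P_a = 0.6×55335 / 13330 = 2.490.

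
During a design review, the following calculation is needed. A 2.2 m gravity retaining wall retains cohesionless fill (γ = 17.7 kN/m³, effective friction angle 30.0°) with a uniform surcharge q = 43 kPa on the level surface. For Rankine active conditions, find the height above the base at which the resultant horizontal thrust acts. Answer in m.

K_a = 0.3333.
Triangular part P₁ = ½K_aγH² = 14.28 at H/3 = 0.7333 m; rectangular part P₂ = K_a q H = 31.53 at H/2 = 1.100 m.
ȳ = (P₁·0.7333 + P₂·1.100)/(P₁+P₂) = 0.9857 m.

0.986 m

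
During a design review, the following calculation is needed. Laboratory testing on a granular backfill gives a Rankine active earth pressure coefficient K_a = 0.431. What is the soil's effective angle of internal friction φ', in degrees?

K_a = tan²(45° − φ/2) ⇒ 45° − φ/2 = arctan(√0.431) = 33.29°.
φ = 2(45° − 33.29°) = 23.43°.

23.4°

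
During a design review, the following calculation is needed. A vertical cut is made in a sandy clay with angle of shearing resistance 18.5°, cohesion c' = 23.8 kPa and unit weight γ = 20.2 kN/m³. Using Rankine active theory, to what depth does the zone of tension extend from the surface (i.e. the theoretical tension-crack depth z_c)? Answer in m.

3.27 m

K_a = tan²(45° − 18.5°/2) = 0.5183; √K_a = 0.7199.
The active pressure is zero where K_a γ z = 2c√K_a, so z_c = 2c/(γ√K_a) = 2×23.8/(20.2×0.7199) = 3.273 m.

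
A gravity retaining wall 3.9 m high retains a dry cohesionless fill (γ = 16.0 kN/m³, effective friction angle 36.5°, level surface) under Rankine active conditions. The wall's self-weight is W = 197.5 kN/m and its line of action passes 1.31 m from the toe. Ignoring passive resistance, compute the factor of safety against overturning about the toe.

K_a = tan²(45° − 36.5°/2) = 0.2541.
P_a = ½K_aγH² = 0.5×0.2541×16.0×3.9² = 30.91 kN/m, acting at H/3 = 1.300 m above the base.
Overturning moment M_o = P_a × H/3 = 30.91 × 1.300 = 40.19.
Resisting moment M_r = W × 1.31 = 197.5 × 1.31 = 258.7.
FS_overturning = M_r/M_o = 258.7/40.19 = 6.438.

6.44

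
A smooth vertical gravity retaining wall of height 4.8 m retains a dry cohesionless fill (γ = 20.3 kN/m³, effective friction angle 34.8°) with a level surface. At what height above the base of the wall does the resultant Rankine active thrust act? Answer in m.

1.60 m

K_a = 0.2733.
The pressure distribution is triangular, so the resultant acts at H/3 above the base = 4.8/3 = 1.600 m.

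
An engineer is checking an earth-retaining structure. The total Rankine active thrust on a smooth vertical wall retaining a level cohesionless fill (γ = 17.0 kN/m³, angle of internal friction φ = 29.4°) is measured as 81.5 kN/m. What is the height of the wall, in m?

5.30 m

K_a = 0.3415. P_a = ½ K_a γ H² ⇒ H = √(2P_a/(K_a γ)).
H = √(2×81.5/(0.3415×17.0)) = 5.299 m.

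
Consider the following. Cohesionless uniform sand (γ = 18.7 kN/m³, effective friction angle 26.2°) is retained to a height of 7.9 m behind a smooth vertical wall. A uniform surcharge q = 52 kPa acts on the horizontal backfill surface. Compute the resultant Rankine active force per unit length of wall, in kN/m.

K_a = tan²(45° − φ/2) = 0.3874.
Soil triangle: ½ K_a γ H² = 0.5×0.3874×18.7×7.9² = 226.1 kN/m.
Surcharge rectangle: K_a q H = 0.3874×52×7.9 = 159.2 kN/m.
Total = 226.1 + 159.2 = 385.2 kN/m.

385 kN/m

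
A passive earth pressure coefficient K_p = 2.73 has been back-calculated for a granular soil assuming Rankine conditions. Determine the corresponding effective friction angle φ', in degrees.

K_p = (1+sin φ)/(1−sin φ) ⇒ sin φ = (K_p − 1)/(K_p + 1) = 0.4638.
φ = arcsin(0.4638) = 27.63°.

27.6°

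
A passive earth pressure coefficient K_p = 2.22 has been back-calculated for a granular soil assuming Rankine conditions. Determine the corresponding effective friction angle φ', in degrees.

22.3°

K_p = (1+sin φ)/(1−sin φ) ⇒ sin φ = (K_p − 1)/(K_p + 1) = 0.3789.
φ = arcsin(0.3789) = 22.26°.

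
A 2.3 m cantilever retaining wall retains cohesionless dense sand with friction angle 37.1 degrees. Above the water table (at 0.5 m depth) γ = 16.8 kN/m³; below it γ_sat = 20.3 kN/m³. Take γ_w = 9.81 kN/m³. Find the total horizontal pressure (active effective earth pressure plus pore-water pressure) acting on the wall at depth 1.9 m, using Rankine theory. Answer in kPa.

K_a = (1 − sin φ)/(1 + sin φ) = 0.2475.
γ' = 20.3 − 9.81 = 10.49 kN/m³.
Effective vertical stress at 1.9 m: σ'_v = 16.8×0.5 + 10.49×1.40 = 23.09 kPa.
σ'_h = K_a σ'_v = 0.2475 × 23.09 = 5.714 kPa; u = γ_w × 1.40 = 13.73 kPa.
Total σ_h = 5.714 + 13.73 = 19.45 kPa.

19.4 kPa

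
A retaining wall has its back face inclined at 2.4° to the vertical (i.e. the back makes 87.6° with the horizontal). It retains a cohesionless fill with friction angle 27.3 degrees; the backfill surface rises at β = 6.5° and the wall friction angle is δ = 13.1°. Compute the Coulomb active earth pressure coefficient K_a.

0.386

K_a = sin²(α+φ) / [sin²α · sin(α−δ) · (1 + √{sin(φ+δ)sin(φ−β) / (sin(α−δ)sin(α+β))})²].
With α = 87.6°, φ = 27.3°, δ = 13.1°, β = 6.5°: K_a = 0.3856.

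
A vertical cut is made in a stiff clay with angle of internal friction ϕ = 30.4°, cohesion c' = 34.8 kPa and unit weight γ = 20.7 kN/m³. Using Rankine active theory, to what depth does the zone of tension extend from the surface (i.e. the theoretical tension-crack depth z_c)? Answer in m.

5.87 m

K_a = tan²(45° − 30.4°/2) = 0.3280; √K_a = 0.5727.
The active pressure is zero where K_a γ z = 2c√K_a, so z_c = 2c/(γ√K_a) = 2×34.8/(20.7×0.5727) = 5.871 m.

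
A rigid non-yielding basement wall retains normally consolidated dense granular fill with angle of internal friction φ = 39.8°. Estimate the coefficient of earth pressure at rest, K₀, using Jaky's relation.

K₀ = 1 − sin φ' = 1 − sin 39.8° = 0.3599.

0.360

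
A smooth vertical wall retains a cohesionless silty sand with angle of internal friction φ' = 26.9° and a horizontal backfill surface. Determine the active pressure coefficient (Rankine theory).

0.377

K_a = tan²(45° − φ/2) = tan²(31.55°) = 0.3770.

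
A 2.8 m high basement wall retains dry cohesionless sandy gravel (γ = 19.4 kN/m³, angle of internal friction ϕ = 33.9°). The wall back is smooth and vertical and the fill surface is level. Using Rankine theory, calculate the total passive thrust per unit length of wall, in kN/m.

K_p = tan²(45° + φ/2) = 3.522.
P_p = ½ K_p γ H² = 0.5 × 3.522 × 19.4 × 2.8² = 267.9 kN/m.

268 kN/m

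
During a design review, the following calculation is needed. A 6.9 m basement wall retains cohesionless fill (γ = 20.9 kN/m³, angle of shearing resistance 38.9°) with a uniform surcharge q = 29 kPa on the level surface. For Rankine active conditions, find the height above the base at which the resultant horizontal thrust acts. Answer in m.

K_a = 0.2285.
Triangular part P₁ = ½K_aγH² = 113.7 at H/3 = 2.300 m; rectangular part P₂ = K_a q H = 45.73 at H/2 = 3.450 m.
ȳ = (P₁·2.300 + P₂·3.450)/(P₁+P₂) = 2.630 m.

2.63 m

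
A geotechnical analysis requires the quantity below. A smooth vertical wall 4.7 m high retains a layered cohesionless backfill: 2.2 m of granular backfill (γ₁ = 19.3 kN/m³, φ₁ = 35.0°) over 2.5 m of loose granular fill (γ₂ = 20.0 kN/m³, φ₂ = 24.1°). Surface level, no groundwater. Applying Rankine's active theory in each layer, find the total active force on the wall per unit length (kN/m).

83.5 kN/m

K_a1 = tan²(45°−35.0°/2) = 0.2710; K_a2 = tan²(45°−24.1°/2) = 0.4201.
Layer 1: σ at base = K_a1 γ₁ h₁ = 11.51 kPa; P₁ = ½×11.51×2.2 = 12.66.
Layer 2: σ_v at top = γ₁h₁ = 42.46; σ_h top = K_a2×42.46 = 17.84; σ_h base = K_a2×(42.46+20.0×2.5) = 38.84.
P₂ = ½(17.84+38.84)×2.5 = 70.85. Total P_a = 12.66+70.85 = 83.51 kN/m.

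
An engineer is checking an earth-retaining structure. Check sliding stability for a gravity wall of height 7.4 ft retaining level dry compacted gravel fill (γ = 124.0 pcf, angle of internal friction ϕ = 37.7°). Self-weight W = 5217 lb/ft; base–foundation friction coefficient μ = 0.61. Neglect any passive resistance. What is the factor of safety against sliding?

3.89

K_a = tan²(45° − 37.7°/2) = 0.2411.
P_a = ½K_aγH² = 0.5×0.2411×124.0×7.4² = 818.4 lb/ft, acting at H/3 = 2.467 ft above the base.
FS_sliding = μW / P_a = 0.61×5217 / 818.4 = 3.888.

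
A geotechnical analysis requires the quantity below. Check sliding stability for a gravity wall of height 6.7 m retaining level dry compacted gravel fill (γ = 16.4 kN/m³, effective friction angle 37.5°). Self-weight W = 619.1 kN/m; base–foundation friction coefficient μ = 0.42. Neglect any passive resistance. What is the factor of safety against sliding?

K_a = tan²(45° − 37.5°/2) = 0.2432.
P_a = ½K_aγH² = 0.5×0.2432×16.4×6.7² = 89.52 kN/m, acting at H/3 = 2.233 m above the base.
FS_sliding = μW / P_a = 0.42×619.1 / 89.52 = 2.905.

2.90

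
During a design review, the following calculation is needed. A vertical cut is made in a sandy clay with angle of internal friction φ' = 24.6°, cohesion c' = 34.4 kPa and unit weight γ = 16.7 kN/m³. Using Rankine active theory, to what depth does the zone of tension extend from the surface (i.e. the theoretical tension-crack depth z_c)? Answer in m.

6.42 m

K_a = tan²(45° − 24.6°/2) = 0.4121; √K_a = 0.6420.
The active pressure is zero where K_a γ z = 2c√K_a, so z_c = 2c/(γ√K_a) = 2×34.4/(16.7×0.6420) = 6.417 m.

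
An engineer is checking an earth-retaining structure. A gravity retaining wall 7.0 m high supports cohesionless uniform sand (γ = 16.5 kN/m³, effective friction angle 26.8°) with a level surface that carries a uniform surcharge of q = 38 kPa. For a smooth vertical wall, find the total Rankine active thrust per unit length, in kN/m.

254 kN/m

K_a = tan²(45° − φ/2) = 0.3785.
Soil triangle: ½ K_a γ H² = 0.5×0.3785×16.5×7.0² = 153.0 kN/m.
Surcharge rectangle: K_a q H = 0.3785×38×7.0 = 100.7 kN/m.
Total = 153.0 + 100.7 = 253.7 kN/m.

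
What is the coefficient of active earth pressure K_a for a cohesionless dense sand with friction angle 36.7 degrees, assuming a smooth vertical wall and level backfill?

K_a = tan²(45° − φ/2) = tan²(26.65°) = 0.2519.

0.252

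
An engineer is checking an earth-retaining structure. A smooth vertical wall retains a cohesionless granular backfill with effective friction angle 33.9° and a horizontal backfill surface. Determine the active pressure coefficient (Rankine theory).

0.284

K_a = tan²(45° − φ/2) = tan²(28.05°) = 0.2839.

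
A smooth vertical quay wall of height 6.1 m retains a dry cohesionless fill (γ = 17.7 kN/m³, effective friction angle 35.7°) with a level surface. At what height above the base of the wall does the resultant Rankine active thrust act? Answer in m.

K_a = 0.2630.
The pressure distribution is triangular, so the resultant acts at H/3 above the base = 6.1/3 = 2.033 m.

2.03 m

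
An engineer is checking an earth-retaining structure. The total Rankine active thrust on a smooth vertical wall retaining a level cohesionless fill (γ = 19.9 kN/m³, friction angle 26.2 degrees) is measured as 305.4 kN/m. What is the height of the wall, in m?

K_a = 0.3874. P_a = ½ K_a γ H² ⇒ H = √(2P_a/(K_a γ)).
H = √(2×305.4/(0.3874×19.9)) = 8.901 m.

8.90 m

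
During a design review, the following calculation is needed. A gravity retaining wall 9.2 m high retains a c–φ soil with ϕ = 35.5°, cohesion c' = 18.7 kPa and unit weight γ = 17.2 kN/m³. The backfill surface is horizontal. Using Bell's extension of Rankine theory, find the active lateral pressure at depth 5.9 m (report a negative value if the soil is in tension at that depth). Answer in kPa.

7.66 kPa

K_a = (1 − sin φ)/(1 + sin φ) = 0.2653.
σ_a = K_a γ z − 2c√K_a = 0.2653×17.2×5.9 − 2×18.7×0.5150 = 7.656 kPa.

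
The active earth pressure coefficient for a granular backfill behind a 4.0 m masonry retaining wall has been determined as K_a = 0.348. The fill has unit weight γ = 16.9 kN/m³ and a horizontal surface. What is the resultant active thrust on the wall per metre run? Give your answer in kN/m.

47.0 kN/m

P = ½ K_a γ H² = 0.5 × 0.348 × 16.9 × 4.0² = 47.05 kN/m.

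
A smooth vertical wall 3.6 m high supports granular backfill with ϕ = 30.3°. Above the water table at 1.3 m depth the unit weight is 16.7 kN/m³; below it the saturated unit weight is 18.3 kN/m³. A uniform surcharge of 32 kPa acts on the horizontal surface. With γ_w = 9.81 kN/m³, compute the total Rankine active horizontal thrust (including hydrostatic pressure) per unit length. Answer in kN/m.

K_a = tan²(45° − φ/2) = 0.3293.
γ' = 18.3 − 9.81 = 8.490 kN/m³. h₂ = H − d_w = 2.3 m.
σ'_h: at surface K_a·q = 10.54; at WT K_a(q+γd_w) = 17.69; at base K_a(q+γd_w+γ'h₂) = 24.12 kPa.
P₁ = ½(10.54+17.69)×1.3 = 18.35; P₂ = ½(17.69+24.12)×2.3 = 48.08; P_w = ½γ_w h₂² = 25.95.
Total = 18.35+48.08+25.95 = 92.37 kN/m.

92.4 kN/m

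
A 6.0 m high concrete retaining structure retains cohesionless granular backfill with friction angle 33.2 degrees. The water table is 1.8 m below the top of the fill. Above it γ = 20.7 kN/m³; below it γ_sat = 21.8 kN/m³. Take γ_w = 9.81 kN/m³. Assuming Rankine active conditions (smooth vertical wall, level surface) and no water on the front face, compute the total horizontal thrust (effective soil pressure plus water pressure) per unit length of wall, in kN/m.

K_a = tan²(45° − φ/2) = 0.2924.
γ' = 21.8 − 9.81 = 11.99 kN/m³. Depth below WT = 4.2 m.
σ'_h at WT = K_a γ d_w = 10.89 kPa; at base = 10.89 + K_a γ' × 4.2 = 25.62 kPa.
P₁ (0–1.8 m) = ½×10.89×1.8 = 9.804. P₂ (1.8–6.0 m) = ½(10.89+25.62)×4.2 = 76.67.
P_w = ½ γ_w h₂² = 0.5×9.81×4.2² = 86.52. Total = 9.804+76.67+86.52 = 173.0 kN/m.

173 kN/m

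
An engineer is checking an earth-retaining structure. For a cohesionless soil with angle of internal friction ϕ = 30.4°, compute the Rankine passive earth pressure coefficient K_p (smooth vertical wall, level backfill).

3.05

K_p = (1 + sin φ)/(1 − sin φ) = tan²(45° + 30.4°/2) = 3.049.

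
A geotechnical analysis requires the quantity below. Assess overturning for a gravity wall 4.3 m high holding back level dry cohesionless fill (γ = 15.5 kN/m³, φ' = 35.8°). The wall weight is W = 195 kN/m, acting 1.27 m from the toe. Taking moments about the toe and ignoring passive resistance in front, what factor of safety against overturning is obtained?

4.60

K_a = tan²(45° − 35.8°/2) = 0.2619.
P_a = ½K_aγH² = 0.5×0.2619×15.5×4.3² = 37.52 kN/m, acting at H/3 = 1.433 m above the base.
Overturning moment M_o = P_a × H/3 = 37.52 × 1.433 = 53.78.
Resisting moment M_r = W × 1.27 = 195 × 1.27 = 247.7.
FS_overturning = M_r/M_o = 247.7/53.78 = 4.604.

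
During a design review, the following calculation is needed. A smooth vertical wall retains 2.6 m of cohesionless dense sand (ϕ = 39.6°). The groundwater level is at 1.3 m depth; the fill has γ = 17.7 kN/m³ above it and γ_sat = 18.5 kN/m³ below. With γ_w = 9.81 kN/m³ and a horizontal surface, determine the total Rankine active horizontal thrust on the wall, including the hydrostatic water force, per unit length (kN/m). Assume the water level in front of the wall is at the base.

19.9 kN/m

K_a = tan²(45° − φ/2) = 0.2214.
γ' = 18.5 − 9.81 = 8.690 kN/m³. Depth below WT = 1.3 m.
σ'_h at WT = K_a γ d_w = 5.095 kPa; at base = 5.095 + K_a γ' × 1.3 = 7.597 kPa.
P₁ (0–1.3 m) = ½×5.095×1.3 = 3.312. P₂ (1.3–2.6 m) = ½(5.095+7.597)×1.3 = 8.250.
P_w = ½ γ_w h₂² = 0.5×9.81×1.3² = 8.289. Total = 3.312+8.250+8.289 = 19.85 kN/m.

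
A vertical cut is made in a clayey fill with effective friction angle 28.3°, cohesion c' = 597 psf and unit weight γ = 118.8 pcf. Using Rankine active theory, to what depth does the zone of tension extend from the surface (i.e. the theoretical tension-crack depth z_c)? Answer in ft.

K_a = tan²(45° − 28.3°/2) = 0.3568; √K_a = 0.5973.
The active pressure is zero where K_a γ z = 2c√K_a, so z_c = 2c/(γ√K_a) = 2×597/(118.8×0.5973) = 16.83 ft.

16.8 ft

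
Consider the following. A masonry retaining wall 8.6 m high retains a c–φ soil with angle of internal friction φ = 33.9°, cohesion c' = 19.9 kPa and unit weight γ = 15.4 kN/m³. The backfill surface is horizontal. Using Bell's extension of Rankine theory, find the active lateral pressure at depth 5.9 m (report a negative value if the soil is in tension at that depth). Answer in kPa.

K_a = (1 − sin φ)/(1 + sin φ) = 0.2839.
σ_a = K_a γ z − 2c√K_a = 0.2839×15.4×5.9 − 2×19.9×0.5328 = 4.589 kPa.

4.59 kPa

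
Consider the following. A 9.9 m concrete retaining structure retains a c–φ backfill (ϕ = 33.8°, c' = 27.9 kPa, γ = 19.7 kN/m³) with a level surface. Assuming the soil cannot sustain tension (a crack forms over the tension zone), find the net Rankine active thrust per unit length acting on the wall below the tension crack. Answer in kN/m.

K_a = 0.2851; √K_a = 0.5340.
Tension-crack depth z_c = 2c/(γ√K_a) = 2×27.9/(19.7×0.5340) = 5.305 m.
σ_a at base = K_a γ H − 2c√K_a = 0.2851×19.7×9.9 − 2×27.9×0.5340 = 25.81 kPa.
P_a = ½ × 25.81 × (H − z_c) = 0.5×25.81×4.595 = 59.30 kN/m.

59.3 kN/m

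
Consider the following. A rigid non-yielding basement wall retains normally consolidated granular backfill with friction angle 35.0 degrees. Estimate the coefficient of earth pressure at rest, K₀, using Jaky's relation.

K₀ = 1 − sin φ' = 1 − sin 35.0° = 0.4264.

0.426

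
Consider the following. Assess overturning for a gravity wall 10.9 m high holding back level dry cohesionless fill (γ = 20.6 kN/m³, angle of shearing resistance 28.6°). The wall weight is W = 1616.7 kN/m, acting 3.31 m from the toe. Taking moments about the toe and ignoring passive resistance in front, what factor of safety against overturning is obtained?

3.41

K_a = tan²(45° − 28.6°/2) = 0.3525.
P_a = ½K_aγH² = 0.5×0.3525×20.6×10.9² = 431.4 kN/m, acting at H/3 = 3.633 m above the base.
Overturning moment M_o = P_a × H/3 = 431.4 × 3.633 = 1568.
Resisting moment M_r = W × 3.31 = 1616.7 × 3.31 = 5351.
FS_overturning = M_r/M_o = 5351/1568 = 3.414.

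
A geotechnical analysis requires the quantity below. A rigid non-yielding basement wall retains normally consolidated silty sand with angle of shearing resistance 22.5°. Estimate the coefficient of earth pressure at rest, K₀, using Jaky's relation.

0.617

K₀ = 1 − sin φ' = 1 − sin 22.5° = 0.6173.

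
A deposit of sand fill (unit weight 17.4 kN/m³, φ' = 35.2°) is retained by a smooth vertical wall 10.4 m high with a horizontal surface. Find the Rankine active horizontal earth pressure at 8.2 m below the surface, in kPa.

K_a = (1 − sin φ)/(1 + sin φ) = 0.2687.
σ_h = K_a γ z = 0.2687 × 17.4 × 8.2 = 38.34 kPa.

38.3 kPa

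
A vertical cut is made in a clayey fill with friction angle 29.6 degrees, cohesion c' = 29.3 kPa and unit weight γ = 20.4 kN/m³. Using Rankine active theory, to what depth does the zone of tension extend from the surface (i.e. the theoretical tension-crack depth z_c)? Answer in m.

K_a = tan²(45° − 29.6°/2) = 0.3387; √K_a = 0.5820.
The active pressure is zero where K_a γ z = 2c√K_a, so z_c = 2c/(γ√K_a) = 2×29.3/(20.4×0.5820) = 4.936 m.

4.94 m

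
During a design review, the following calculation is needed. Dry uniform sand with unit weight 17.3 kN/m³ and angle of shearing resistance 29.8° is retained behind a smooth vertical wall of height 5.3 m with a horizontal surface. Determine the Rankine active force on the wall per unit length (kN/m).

81.6 kN/m

K_a = tan²(45° − φ/2) = 0.3360.
P_a = ½ K_a γ H² = 0.5 × 0.3360 × 17.3 × 5.3² = 81.65 kN/m.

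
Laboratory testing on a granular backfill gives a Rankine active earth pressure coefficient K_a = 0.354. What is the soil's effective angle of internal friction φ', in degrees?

28.5°

K_a = tan²(45° − φ/2) ⇒ 45° − φ/2 = arctan(√0.354) = 30.75°.
φ = 2(45° − 30.75°) = 28.50°.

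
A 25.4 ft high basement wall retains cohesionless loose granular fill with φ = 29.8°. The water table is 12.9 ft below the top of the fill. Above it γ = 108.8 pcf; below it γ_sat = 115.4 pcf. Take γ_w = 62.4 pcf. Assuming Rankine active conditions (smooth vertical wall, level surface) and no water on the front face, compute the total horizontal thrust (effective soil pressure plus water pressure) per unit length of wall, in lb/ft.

K_a = tan²(45° − φ/2) = 0.3360.
γ' = 115.4 − 62.4 = 53.00 pcf. Depth below WT = 12.5 ft.
σ'_h at WT = K_a γ d_w = 471.6 psf; at base = 471.6 + K_a γ' × 12.5 = 694.2 psf.
P₁ (0–12.9 ft) = ½×471.6×12.9 = 3042. P₂ (12.9–25.4 ft) = ½(471.6+694.2)×12.5 = 7287.
P_w = ½ γ_w h₂² = 0.5×62.4×12.5² = 4875. Total = 3042+7287+4875 = 15200 lb/ft.

15200 lb/ft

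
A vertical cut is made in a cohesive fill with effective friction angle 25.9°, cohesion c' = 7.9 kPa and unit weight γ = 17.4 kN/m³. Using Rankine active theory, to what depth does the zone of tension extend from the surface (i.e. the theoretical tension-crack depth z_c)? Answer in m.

K_a = tan²(45° − 25.9°/2) = 0.3920; √K_a = 0.6261.
The active pressure is zero where K_a γ z = 2c√K_a, so z_c = 2c/(γ√K_a) = 2×7.9/(17.4×0.6261) = 1.450 m.

1.45 m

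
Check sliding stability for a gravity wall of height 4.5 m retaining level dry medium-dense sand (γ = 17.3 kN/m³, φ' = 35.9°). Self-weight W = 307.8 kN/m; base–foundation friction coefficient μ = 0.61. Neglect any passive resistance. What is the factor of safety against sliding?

4.11

K_a = tan²(45° − 35.9°/2) = 0.2607.
P_a = ½K_aγH² = 0.5×0.2607×17.3×4.5² = 45.67 kN/m, acting at H/3 = 1.500 m above the base.
FS_sliding = μW / P_a = 0.61×307.8 / 45.67 = 4.111.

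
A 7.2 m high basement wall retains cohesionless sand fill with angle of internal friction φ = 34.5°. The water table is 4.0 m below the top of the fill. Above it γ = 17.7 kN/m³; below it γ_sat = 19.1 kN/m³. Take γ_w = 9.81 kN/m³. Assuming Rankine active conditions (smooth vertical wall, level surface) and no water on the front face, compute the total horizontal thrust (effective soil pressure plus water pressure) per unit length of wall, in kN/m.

165 kN/m

K_a = tan²(45° − φ/2) = 0.2768.
γ' = 19.1 − 9.81 = 9.290 kN/m³. Depth below WT = 3.2 m.
σ'_h at WT = K_a γ d_w = 19.60 kPa; at base = 19.60 + K_a γ' × 3.2 = 27.83 kPa.
P₁ (0–4.0 m) = ½×19.60×4.0 = 39.20. P₂ (4.0–7.2 m) = ½(19.60+27.83)×3.2 = 75.88.
P_w = ½ γ_w h₂² = 0.5×9.81×3.2² = 50.23. Total = 39.20+75.88+50.23 = 165.3 kN/m.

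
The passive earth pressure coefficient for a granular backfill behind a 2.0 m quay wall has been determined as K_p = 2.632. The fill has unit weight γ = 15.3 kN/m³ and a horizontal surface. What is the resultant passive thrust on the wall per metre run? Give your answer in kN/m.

P = ½ K_p γ H² = 0.5 × 2.632 × 15.3 × 2.0² = 80.54 kN/m.

80.5 kN/m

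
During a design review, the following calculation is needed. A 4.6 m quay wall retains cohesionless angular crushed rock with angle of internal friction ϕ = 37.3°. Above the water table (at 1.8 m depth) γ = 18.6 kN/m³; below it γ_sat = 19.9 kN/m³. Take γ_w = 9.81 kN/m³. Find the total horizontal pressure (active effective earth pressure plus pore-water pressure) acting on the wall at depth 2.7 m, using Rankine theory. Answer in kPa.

K_a = (1 − sin φ)/(1 + sin φ) = 0.2453.
γ' = 19.9 − 9.81 = 10.09 kN/m³.
Effective vertical stress at 2.7 m: σ'_v = 18.6×1.8 + 10.09×0.900 = 42.56 kPa.
σ'_h = K_a σ'_v = 0.2453 × 42.56 = 10.44 kPa; u = γ_w × 0.900 = 8.829 kPa.
Total σ_h = 10.44 + 8.829 = 19.27 kPa.

19.3 kPa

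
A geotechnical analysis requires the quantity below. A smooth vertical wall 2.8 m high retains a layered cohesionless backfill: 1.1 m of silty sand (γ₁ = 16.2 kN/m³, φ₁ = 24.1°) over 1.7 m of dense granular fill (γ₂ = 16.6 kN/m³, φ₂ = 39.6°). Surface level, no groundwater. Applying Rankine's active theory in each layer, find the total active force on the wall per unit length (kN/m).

K_a1 = tan²(45°−24.1°/2) = 0.4201; K_a2 = tan²(45°−39.6°/2) = 0.2214.
Layer 1: σ at base = K_a1 γ₁ h₁ = 7.487 kPa; P₁ = ½×7.487×1.1 = 4.118.
Layer 2: σ_v at top = γ₁h₁ = 17.82; σ_h top = K_a2×17.82 = 3.946; σ_h base = K_a2×(17.82+16.6×1.7) = 10.19.
P₂ = ½(3.946+10.19)×1.7 = 12.02. Total P_a = 4.118+12.02 = 16.14 kN/m.

16.1 kN/m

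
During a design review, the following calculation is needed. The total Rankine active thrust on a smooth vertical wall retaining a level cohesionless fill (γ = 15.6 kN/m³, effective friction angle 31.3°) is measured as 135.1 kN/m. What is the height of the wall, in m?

K_a = 0.3162. P_a = ½ K_a γ H² ⇒ H = √(2P_a/(K_a γ)).
H = √(2×135.1/(0.3162×15.6)) = 7.401 m.

7.40 m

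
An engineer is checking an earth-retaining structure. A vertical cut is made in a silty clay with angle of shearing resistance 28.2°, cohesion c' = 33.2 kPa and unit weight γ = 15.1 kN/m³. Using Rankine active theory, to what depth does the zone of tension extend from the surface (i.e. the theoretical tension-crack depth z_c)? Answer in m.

K_a = tan²(45° − 28.2°/2) = 0.3582; √K_a = 0.5985.
The active pressure is zero where K_a γ z = 2c√K_a, so z_c = 2c/(γ√K_a) = 2×33.2/(15.1×0.5985) = 7.347 m.

7.35 m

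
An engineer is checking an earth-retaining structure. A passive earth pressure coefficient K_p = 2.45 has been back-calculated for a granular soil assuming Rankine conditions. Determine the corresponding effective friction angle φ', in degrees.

24.9°

K_p = (1+sin φ)/(1−sin φ) ⇒ sin φ = (K_p − 1)/(K_p + 1) = 0.4203.
φ = arcsin(0.4203) = 24.85°.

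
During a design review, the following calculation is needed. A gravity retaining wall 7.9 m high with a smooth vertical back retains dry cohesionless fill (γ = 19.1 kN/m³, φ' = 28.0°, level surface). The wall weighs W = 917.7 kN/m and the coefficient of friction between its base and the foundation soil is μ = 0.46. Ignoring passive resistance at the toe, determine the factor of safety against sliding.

K_a = tan²(45° − 28.0°/2) = 0.3610.
P_a = ½K_aγH² = 0.5×0.3610×19.1×7.9² = 215.2 kN/m, acting at H/3 = 2.633 m above the base.
FS_sliding = μW / P_a = 0.46×917.7 / 215.2 = 1.962.

1.96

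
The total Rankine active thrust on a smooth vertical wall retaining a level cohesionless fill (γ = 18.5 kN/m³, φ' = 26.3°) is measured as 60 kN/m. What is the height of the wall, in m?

4.10 m

K_a = 0.3859. P_a = ½ K_a γ H² ⇒ H = √(2P_a/(K_a γ)).
H = √(2×60/(0.3859×18.5)) = 4.100 m.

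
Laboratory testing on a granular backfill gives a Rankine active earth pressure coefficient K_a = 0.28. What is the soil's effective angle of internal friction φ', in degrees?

K_a = tan²(45° − φ/2) ⇒ 45° − φ/2 = arctan(√0.28) = 27.89°.
φ = 2(45° − 27.89°) = 34.23°.

34.2°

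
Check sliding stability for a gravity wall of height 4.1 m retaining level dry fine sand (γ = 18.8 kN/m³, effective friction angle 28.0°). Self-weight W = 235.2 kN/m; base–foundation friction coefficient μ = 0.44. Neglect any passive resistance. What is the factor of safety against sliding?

K_a = tan²(45° − 28.0°/2) = 0.3610.
P_a = ½K_aγH² = 0.5×0.3610×18.8×4.1² = 57.05 kN/m, acting at H/3 = 1.367 m above the base.
FS_sliding = μW / P_a = 0.44×235.2 / 57.05 = 1.814.

1.81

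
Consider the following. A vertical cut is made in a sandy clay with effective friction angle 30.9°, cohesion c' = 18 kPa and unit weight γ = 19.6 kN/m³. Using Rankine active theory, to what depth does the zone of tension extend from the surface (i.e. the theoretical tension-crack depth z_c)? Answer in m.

3.24 m

K_a = tan²(45° − 30.9°/2) = 0.3214; √K_a = 0.5669.
The active pressure is zero where K_a γ z = 2c√K_a, so z_c = 2c/(γ√K_a) = 2×18/(19.6×0.5669) = 3.240 m.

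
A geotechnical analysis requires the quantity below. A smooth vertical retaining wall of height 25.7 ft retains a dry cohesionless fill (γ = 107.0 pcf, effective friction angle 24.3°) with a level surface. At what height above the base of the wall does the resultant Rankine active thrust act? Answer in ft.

8.57 ft

K_a = 0.4169.
The pressure distribution is triangular, so the resultant acts at H/3 above the base = 25.7/3 = 8.567 ft.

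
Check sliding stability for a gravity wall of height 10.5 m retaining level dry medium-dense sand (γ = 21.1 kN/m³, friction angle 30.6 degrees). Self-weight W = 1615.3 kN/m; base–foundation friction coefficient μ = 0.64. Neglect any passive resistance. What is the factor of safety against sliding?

2.73

K_a = tan²(45° − 30.6°/2) = 0.3253.
P_a = ½K_aγH² = 0.5×0.3253×21.1×10.5² = 378.4 kN/m, acting at H/3 = 3.500 m above the base.
FS_sliding = μW / P_a = 0.64×1615.3 / 378.4 = 2.732.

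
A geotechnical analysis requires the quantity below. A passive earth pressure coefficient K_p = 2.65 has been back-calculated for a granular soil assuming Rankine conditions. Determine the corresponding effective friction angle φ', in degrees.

26.9°

K_p = (1+sin φ)/(1−sin φ) ⇒ sin φ = (K_p − 1)/(K_p + 1) = 0.4521.
φ = arcsin(0.4521) = 26.88°.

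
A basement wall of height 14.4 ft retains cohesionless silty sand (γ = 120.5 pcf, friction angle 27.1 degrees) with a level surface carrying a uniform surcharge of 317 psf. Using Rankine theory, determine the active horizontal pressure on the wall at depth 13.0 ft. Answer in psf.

K_a = (1 − sin φ)/(1 + sin φ) = 0.3741.
σ_v = γz + q = 120.5 × 13.0 + 317 = 1884 psf.
σ_h = K_a σ_v = 0.3741 × 1884 = 704.5 psf.

705 psf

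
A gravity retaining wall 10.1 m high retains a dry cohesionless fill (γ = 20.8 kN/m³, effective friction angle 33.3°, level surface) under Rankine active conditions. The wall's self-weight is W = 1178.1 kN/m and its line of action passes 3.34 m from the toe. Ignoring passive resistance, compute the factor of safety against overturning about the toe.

3.78

K_a = tan²(45° − 33.3°/2) = 0.2911.
P_a = ½K_aγH² = 0.5×0.2911×20.8×10.1² = 308.9 kN/m, acting at H/3 = 3.367 m above the base.
Overturning moment M_o = P_a × H/3 = 308.9 × 3.367 = 1040.
Resisting moment M_r = W × 3.34 = 1178.1 × 3.34 = 3935.
FS_overturning = M_r/M_o = 3935/1040 = 3.784.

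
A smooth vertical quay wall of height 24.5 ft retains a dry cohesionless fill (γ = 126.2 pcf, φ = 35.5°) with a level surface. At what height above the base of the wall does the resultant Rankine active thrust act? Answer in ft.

K_a = 0.2653.
The pressure distribution is triangular, so the resultant acts at H/3 above the base = 24.5/3 = 8.167 ft.

8.17 ft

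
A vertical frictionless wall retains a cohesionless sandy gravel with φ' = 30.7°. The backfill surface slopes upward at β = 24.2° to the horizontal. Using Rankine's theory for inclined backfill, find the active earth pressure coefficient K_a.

K_a = cos β · (cos β − √(cos²β − cos²φ)) / (cos β + √(cos²β − cos²φ)).
cos β = 0.9121, cos φ = 0.8599, √(cos²β − cos²φ) = 0.3043.
K_a = 0.9121 × (0.9121 − 0.3043)/(0.9121 + 0.3043) = 0.4557.

0.456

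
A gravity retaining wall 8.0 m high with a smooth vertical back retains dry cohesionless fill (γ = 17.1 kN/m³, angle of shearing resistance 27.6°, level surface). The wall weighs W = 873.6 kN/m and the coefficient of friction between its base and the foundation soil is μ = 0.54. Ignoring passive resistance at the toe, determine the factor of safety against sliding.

2.35

K_a = tan²(45° − 27.6°/2) = 0.3668.
P_a = ½K_aγH² = 0.5×0.3668×17.1×8.0² = 200.7 kN/m, acting at H/3 = 2.667 m above the base.
FS_sliding = μW / P_a = 0.54×873.6 / 200.7 = 2.350.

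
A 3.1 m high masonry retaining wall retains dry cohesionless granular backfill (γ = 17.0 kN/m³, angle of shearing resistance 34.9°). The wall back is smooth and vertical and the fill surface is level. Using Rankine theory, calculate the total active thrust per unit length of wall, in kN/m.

K_a = tan²(45° − φ/2) = 0.2721.
P_a = ½ K_a γ H² = 0.5 × 0.2721 × 17.0 × 3.1² = 22.23 kN/m.

22.2 kN/m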